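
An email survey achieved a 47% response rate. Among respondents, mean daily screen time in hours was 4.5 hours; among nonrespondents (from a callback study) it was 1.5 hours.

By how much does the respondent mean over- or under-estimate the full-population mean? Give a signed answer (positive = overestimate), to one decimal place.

+1.6

Nonresponse fraction = 1 − 0.47 = 0.53.
Bias = (nonresponse fraction) × (respondent mean − nonrespondent mean)
     = 0.53 × (4.5 − 1.5) = 0.53 × 3 = 1.59.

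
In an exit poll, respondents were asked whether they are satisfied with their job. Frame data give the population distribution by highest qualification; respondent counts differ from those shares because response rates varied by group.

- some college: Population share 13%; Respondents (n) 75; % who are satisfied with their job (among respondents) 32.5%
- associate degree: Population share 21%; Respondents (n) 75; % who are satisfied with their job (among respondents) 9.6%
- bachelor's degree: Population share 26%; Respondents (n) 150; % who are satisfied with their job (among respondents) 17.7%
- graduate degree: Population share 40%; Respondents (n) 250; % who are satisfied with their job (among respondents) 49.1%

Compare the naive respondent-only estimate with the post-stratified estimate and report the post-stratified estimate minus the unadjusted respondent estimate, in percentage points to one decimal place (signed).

-2.4 percentage points

Without adjustment, the pooled respondent share is:
  (75/550)×32.5 + (75/550)×9.6 + (150/550)×17.7 + (250/550)×49.1 = 32.8864%
Post-stratified estimate weights by population shares:
  0.13×32.5 + 0.21×9.6 + 0.26×17.7 + 0.4×49.1 = 30.483%
Difference = 30.483 − 32.8864 = -2.4034 pp.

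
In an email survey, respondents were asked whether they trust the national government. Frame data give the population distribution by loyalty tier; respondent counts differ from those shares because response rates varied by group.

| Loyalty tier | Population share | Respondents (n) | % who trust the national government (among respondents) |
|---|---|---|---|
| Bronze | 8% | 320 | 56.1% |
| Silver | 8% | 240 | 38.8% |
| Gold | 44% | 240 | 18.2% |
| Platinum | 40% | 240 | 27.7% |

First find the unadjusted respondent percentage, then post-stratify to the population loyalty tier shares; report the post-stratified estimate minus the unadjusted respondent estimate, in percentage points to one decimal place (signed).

Unadjusted (pooled respondent) estimate weights by respondent counts:
  (320/1040)×56.1 + (240/1040)×38.8 + (240/1040)×18.2 + (240/1040)×27.7 = 36.8077%
Post-stratified estimate weights by population shares:
  0.08×56.1 + 0.08×38.8 + 0.44×18.2 + 0.4×27.7 = 26.68%
Difference = 26.68 − 36.8077 = -10.1277 pp.

-10.1 percentage points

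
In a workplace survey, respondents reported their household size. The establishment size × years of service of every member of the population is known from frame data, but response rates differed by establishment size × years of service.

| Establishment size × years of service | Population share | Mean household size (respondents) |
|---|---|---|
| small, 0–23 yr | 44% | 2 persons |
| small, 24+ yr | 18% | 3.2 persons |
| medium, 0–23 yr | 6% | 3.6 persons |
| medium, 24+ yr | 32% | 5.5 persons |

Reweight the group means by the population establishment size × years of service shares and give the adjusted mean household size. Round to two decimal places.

3.43

Weight each group's respondent value by its population share:
  small, 0–23 yr: 0.44 × 2 = 0.88
  small, 24+ yr: 0.18 × 3.2 = 0.576
  medium, 0–23 yr: 0.06 × 3.6 = 0.216
  medium, 24+ yr: 0.32 × 5.5 = 1.76
Post-stratified estimate = 3.432 → 3.43.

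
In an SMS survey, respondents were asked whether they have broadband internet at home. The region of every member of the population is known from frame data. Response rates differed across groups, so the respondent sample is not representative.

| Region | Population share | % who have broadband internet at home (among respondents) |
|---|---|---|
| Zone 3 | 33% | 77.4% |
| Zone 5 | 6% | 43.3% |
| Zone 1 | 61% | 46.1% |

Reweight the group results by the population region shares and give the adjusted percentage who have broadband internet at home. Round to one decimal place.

Post-stratification weights by population share, not respondent share:
  Zone 3: 0.33 × 77.4 = 25.542
  Zone 5: 0.06 × 43.3 = 2.598
  Zone 1: 0.61 × 46.1 = 28.121
Post-stratified estimate = 56.261 → 56.3%.

56.3%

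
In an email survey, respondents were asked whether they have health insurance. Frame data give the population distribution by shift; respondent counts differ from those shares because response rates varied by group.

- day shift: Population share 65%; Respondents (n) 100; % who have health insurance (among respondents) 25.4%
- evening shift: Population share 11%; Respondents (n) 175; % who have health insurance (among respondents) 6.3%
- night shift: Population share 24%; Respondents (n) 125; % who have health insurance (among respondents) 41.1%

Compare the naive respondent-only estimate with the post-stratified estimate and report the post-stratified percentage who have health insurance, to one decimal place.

Unadjusted (pooled respondent) estimate weights by respondent counts:
  (100/400)×25.4 + (175/400)×6.3 + (125/400)×41.1 = 21.95%
Post-stratified estimate weights by population shares:
  0.65×25.4 + 0.11×6.3 + 0.24×41.1 = 27.067%

27.1%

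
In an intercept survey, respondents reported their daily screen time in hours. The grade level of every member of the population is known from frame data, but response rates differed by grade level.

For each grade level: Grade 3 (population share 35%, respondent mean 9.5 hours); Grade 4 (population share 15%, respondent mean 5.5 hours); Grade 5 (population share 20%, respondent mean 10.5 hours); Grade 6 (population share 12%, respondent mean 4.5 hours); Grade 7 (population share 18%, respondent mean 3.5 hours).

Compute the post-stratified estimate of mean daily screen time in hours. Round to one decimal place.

Weight each group's respondent value by its population share:
  Grade 3: 0.35 × 9.5 = 3.325
  Grade 4: 0.15 × 5.5 = 0.825
  Grade 5: 0.2 × 10.5 = 2.1
  Grade 6: 0.12 × 4.5 = 0.54
  Grade 7: 0.18 × 3.5 = 0.63
Post-stratified estimate = 7.42 → 7.4.

7.4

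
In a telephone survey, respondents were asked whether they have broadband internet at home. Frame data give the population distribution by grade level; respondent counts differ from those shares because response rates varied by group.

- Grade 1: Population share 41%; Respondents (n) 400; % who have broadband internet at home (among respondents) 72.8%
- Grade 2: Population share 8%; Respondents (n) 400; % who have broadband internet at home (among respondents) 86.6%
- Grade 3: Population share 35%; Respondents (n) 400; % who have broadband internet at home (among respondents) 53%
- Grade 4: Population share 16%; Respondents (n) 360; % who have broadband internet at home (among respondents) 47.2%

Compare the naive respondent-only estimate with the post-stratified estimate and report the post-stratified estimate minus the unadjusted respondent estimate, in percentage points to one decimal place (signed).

-2.5 percentage points

Naive respondent-only estimate (weights = respondent counts):
  (400/1560)×72.8 + (400/1560)×86.6 + (400/1560)×53 + (360/1560)×47.2 = 65.3538%
Reweighting by population grade level shares:
  0.41×72.8 + 0.08×86.6 + 0.35×53 + 0.16×47.2 = 62.878%
Difference = 62.878 − 65.3538 = -2.4758 pp.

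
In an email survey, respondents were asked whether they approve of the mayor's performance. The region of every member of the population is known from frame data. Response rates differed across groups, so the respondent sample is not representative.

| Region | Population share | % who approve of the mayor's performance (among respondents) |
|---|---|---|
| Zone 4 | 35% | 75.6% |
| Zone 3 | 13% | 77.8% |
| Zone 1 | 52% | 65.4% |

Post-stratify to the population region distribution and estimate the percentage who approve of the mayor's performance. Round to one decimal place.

Weight each group's respondent value by its population share:
  Zone 4: 0.35 × 75.6 = 26.46
  Zone 3: 0.13 × 77.8 = 10.114
  Zone 1: 0.52 × 65.4 = 34.008
Post-stratified estimate = 70.582 → 70.6%.

70.6%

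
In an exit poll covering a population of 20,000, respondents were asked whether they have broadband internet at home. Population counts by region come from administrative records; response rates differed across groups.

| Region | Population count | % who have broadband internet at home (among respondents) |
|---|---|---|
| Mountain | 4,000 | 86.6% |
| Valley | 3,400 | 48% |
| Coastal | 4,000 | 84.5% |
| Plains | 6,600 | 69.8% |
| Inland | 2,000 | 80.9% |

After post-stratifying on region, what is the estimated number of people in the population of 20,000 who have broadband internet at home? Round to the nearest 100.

Estimated count per cell = population count × respondent percentage:
  Mountain: 4,000 × 86.6% = 3464
  Valley: 3,400 × 48% = 1632
  Coastal: 4,000 × 84.5% = 3380
  Plains: 6,600 × 69.8% = 4606.8
  Inland: 2,000 × 80.9% = 1618
Estimated total = 14700.8 → 14,700.

14,700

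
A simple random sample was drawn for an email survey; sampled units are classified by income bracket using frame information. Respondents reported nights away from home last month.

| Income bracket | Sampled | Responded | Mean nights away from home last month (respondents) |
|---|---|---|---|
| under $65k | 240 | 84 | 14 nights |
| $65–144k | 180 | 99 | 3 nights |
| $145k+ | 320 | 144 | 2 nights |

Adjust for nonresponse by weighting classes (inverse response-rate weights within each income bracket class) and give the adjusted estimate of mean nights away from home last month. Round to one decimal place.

6.1

Class response rates: under $65k 84/240 = 35%, $65–144k 99/180 = 55%, $145k+ 144/320 = 45%.
With weight = n_sampled/n_responded per class, the weighted class total is n_sampled:
  under $65k: 240 × 14 = 3360
  $65–144k: 180 × 3 = 540
  $145k+: 320 × 2 = 640
Adjusted estimate = 4540 / 740 = 6.13514 → 6.1.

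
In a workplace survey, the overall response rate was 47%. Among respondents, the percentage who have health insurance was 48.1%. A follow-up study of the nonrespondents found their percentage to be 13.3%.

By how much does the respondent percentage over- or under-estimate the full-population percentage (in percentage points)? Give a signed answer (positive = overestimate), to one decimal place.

Nonresponse fraction = 1 − 0.47 = 0.53.
Bias = (nonresponse fraction) × (respondent percentage − nonrespondent percentage)
     = 0.53 × (48.1 − 13.3) = 0.53 × 34.8 = 18.444.

+18.4 percentage points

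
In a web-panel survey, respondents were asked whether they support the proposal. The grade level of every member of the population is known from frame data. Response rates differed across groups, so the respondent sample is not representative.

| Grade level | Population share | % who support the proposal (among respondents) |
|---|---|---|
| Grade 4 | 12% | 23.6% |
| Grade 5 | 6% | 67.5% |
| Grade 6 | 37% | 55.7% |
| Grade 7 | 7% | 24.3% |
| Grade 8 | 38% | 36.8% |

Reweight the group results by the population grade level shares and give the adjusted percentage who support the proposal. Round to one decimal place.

Reweight to the known grade level distribution:
  Grade 4: 0.12 × 23.6 = 2.832
  Grade 5: 0.06 × 67.5 = 4.05
  Grade 6: 0.37 × 55.7 = 20.609
  Grade 7: 0.07 × 24.3 = 1.701
  Grade 8: 0.38 × 36.8 = 13.984
Post-stratified estimate = 43.176 → 43.2%.

43.2%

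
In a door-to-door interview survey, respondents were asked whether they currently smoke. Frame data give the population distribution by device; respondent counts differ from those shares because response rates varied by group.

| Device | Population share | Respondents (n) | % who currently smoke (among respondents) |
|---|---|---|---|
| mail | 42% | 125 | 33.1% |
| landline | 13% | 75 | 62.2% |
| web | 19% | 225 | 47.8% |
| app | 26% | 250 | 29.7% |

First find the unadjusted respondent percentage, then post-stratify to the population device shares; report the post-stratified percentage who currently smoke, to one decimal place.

Without adjustment, the pooled respondent share is:
  (125/675)×33.1 + (75/675)×62.2 + (225/675)×47.8 + (250/675)×29.7 = 39.9741%
Post-stratified estimate weights by population shares:
  0.42×33.1 + 0.13×62.2 + 0.19×47.8 + 0.26×29.7 = 38.792%

38.8%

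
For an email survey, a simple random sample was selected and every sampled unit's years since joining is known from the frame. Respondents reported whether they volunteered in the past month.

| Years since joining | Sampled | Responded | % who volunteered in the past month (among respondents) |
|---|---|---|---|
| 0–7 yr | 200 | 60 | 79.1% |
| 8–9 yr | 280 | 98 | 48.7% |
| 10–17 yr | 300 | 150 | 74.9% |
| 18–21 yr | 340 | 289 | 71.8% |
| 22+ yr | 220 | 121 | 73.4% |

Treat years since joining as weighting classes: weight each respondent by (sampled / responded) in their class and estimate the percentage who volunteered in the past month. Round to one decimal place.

Response rates by class: 0–7 yr 60/200 = 30%, 8–9 yr 98/280 = 35%, 10–17 yr 150/300 = 50%, 18–21 yr 289/340 = 85%, 22+ yr 121/220 = 55%.
With weight = n_sampled/n_responded per class, the weighted class total is n_sampled:
  0–7 yr: 200 × 79.1 = 15820
  8–9 yr: 280 × 48.7 = 13,636
  10–17 yr: 300 × 74.9 = 22,470
  18–21 yr: 340 × 71.8 = 24,412
  22+ yr: 220 × 73.4 = 16148
Adjusted estimate = 92,486 / 1,340 = 69.0194 → 69.0%.

69.0%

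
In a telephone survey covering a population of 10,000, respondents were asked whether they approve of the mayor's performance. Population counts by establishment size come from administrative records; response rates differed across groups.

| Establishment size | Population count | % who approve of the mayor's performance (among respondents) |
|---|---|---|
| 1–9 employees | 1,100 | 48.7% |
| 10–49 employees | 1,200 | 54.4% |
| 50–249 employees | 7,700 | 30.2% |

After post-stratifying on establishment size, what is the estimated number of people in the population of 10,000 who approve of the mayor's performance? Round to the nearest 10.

Apply each group's respondent rate to its population count:
  1–9 employees: 1,100 × 48.7% = 535.7
  10–49 employees: 1,200 × 54.4% = 652.8
  50–249 employees: 7,700 × 30.2% = 2325.4
Estimated total = 3513.9 → 3,510.

3,510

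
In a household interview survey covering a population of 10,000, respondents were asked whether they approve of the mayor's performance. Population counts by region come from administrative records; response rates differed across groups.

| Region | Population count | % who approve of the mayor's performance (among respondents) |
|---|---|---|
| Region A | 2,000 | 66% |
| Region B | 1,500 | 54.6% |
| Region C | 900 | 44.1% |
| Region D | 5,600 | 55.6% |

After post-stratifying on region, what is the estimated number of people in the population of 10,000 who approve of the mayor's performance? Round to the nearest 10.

5,650

Estimated count per cell = population count × respondent percentage:
  Region A: 2,000 × 66% = 1320
  Region B: 1,500 × 54.6% = 819
  Region C: 900 × 44.1% = 396.9
  Region D: 5,600 × 55.6% = 3113.6
Estimated total = 5649.5 → 5,650.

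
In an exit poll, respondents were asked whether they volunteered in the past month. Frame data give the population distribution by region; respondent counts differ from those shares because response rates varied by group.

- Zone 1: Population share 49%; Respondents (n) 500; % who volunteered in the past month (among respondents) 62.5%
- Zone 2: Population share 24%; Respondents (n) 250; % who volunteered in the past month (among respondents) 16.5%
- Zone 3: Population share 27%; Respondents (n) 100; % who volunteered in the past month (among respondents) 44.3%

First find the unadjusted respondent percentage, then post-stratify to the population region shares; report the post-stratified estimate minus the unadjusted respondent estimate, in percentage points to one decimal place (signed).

-0.3 percentage points

Naive respondent-only estimate (weights = respondent counts):
  (500/850)×62.5 + (250/850)×16.5 + (100/850)×44.3 = 46.8294%
Post-stratifying to population shares instead:
  0.49×62.5 + 0.24×16.5 + 0.27×44.3 = 46.546%
Difference = 46.546 − 46.8294 = -0.2834 pp.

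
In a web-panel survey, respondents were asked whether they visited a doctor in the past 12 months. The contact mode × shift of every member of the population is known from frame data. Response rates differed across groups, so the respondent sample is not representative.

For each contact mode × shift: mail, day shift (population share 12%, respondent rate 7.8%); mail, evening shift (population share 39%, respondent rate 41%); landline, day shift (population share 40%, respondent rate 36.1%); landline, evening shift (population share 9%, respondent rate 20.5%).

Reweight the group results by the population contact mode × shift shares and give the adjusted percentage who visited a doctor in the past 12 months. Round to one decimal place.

Each cell contributes population-share × respondent value:
  mail, day shift: 0.12 × 7.8 = 0.936
  mail, evening shift: 0.39 × 41 = 15.99
  landline, day shift: 0.4 × 36.1 = 14.44
  landline, evening shift: 0.09 × 20.5 = 1.845
Post-stratified estimate = 33.211 → 33.2%.

33.2%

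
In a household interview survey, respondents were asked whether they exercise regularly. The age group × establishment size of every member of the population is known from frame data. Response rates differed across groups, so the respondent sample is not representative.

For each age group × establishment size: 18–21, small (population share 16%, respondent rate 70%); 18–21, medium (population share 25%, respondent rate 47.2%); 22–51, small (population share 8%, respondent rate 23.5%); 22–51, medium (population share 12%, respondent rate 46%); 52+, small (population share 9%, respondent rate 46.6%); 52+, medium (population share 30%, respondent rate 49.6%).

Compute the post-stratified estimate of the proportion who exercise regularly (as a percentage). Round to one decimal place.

Weight each group's respondent value by its population share:
  18–21, small: 0.16 × 70 = 11.2
  18–21, medium: 0.25 × 47.2 = 11.8
  22–51, small: 0.08 × 23.5 = 1.88
  22–51, medium: 0.12 × 46 = 5.52
  52+, small: 0.09 × 46.6 = 4.194
  52+, medium: 0.3 × 49.6 = 14.88
Post-stratified estimate = 49.474 → 49.5%.

49.5%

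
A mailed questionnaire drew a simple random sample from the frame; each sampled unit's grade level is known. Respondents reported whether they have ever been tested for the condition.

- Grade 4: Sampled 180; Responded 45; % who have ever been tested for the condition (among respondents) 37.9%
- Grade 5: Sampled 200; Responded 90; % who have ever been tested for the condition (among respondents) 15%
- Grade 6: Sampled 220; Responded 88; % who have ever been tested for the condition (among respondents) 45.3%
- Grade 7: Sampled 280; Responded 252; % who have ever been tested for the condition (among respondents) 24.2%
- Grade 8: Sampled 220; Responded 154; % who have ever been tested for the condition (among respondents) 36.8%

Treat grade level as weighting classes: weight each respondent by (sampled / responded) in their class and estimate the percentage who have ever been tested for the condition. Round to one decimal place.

31.5%

Class response rates: Grade 4 45/180 = 25%, Grade 5 90/200 = 45%, Grade 6 88/220 = 40%, Grade 7 252/280 = 90%, Grade 8 154/220 = 70%.
Inverse-response-rate weighting restores each class to its sampled count, so class totals weight by n_sampled:
  Grade 4: 180 × 37.9 = 6822
  Grade 5: 200 × 15 = 3000
  Grade 6: 220 × 45.3 = 9966
  Grade 7: 280 × 24.2 = 6776
  Grade 8: 220 × 36.8 = 8096
Adjusted estimate = 34,660 / 1,100 = 31.5091 → 31.5%.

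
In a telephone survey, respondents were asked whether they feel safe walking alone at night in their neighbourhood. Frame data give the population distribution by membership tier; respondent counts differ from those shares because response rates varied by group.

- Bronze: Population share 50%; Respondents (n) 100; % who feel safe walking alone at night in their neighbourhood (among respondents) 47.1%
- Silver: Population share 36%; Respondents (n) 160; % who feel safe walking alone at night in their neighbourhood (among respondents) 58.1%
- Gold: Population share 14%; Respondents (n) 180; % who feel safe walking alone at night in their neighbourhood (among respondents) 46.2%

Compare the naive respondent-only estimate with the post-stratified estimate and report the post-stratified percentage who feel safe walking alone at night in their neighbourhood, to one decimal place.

Naive respondent-only estimate (weights = respondent counts):
  (100/440)×47.1 + (160/440)×58.1 + (180/440)×46.2 = 50.7318%
Post-stratified estimate weights by population shares:
  0.5×47.1 + 0.36×58.1 + 0.14×46.2 = 50.934%

50.9%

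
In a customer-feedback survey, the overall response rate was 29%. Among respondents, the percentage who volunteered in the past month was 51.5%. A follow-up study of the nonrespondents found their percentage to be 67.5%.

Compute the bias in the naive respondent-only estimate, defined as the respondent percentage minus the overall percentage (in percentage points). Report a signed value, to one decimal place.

Nonresponse fraction = 1 − 0.29 = 0.71.
Bias = (nonresponse fraction) × (respondent percentage − nonrespondent percentage)
     = 0.71 × (51.5 − 67.5) = 0.71 × -16 = -11.36.

-11.4 percentage points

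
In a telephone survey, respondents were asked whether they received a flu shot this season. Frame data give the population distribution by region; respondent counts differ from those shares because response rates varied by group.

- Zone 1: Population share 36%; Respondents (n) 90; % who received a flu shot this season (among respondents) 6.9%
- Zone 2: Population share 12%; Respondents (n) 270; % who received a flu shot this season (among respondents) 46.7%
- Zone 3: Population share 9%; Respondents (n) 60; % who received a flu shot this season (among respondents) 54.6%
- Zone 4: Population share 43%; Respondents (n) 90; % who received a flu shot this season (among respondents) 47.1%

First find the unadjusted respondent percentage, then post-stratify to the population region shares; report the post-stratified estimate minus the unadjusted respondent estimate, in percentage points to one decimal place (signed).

-7.4 percentage points

Without adjustment, the pooled respondent share is:
  (90/510)×6.9 + (270/510)×46.7 + (60/510)×54.6 + (90/510)×47.1 = 40.6765%
Post-stratified estimate weights by population shares:
  0.36×6.9 + 0.12×46.7 + 0.09×54.6 + 0.43×47.1 = 33.255%
Difference = 33.255 − 40.6765 = -7.4215 pp.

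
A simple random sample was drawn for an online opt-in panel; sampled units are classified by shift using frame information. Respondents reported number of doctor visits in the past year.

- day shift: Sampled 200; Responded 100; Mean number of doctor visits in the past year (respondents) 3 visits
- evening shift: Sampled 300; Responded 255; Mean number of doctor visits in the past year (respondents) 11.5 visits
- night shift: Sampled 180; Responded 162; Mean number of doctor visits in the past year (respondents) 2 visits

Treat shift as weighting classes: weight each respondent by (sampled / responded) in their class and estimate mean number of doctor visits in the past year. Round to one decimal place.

6.5

Response rates by class: day shift 100/200 = 50%, evening shift 255/300 = 85%, night shift 162/180 = 90%.
Weighting each respondent by the inverse class response rate inflates each class back to its sampled size, so the class weight is n_sampled:
  day shift: 200 × 3 = 600
  evening shift: 300 × 11.5 = 3450
  night shift: 180 × 2 = 360
Adjusted estimate = 4410 / 680 = 6.48529 → 6.5.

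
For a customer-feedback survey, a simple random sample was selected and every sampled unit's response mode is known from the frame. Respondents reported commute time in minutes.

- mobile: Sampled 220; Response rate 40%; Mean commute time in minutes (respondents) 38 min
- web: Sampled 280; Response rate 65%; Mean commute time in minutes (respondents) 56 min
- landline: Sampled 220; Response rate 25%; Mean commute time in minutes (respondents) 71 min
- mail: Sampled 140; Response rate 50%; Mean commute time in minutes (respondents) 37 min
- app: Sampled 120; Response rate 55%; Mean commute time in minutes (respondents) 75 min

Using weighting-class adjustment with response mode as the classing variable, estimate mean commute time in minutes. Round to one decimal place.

54.9

Weighting each respondent by the inverse class response rate inflates each class back to its sampled size, so the class weight is n_sampled:
  mobile: 220 × 38 = 8360
  web: 280 × 56 = 15,680
  landline: 220 × 71 = 15,620
  mail: 140 × 37 = 5180
  app: 120 × 75 = 9000
Adjusted estimate = 53,840 / 980 = 54.9388 → 54.9.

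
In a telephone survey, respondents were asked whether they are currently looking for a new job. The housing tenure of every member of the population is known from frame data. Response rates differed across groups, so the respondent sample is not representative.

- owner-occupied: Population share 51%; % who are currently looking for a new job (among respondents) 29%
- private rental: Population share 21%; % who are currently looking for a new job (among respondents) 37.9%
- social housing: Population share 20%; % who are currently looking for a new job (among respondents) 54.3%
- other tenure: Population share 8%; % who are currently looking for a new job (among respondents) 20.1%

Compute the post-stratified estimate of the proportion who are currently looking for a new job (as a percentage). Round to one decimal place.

35.2%

Post-stratification weights by population share, not respondent share:
  owner-occupied: 0.51 × 29 = 14.79
  private rental: 0.21 × 37.9 = 7.959
  social housing: 0.2 × 54.3 = 10.86
  other tenure: 0.08 × 20.1 = 1.608
Post-stratified estimate = 35.217 → 35.2%.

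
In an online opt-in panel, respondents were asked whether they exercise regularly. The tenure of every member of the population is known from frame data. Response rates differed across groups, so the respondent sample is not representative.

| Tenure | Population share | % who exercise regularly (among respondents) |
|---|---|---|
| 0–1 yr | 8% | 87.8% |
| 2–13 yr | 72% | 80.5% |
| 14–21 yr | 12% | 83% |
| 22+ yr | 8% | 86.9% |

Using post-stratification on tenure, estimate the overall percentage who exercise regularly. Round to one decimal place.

81.9%

Each cell contributes population-share × respondent value:
  0–1 yr: 0.08 × 87.8 = 7.024
  2–13 yr: 0.72 × 80.5 = 57.96
  14–21 yr: 0.12 × 83 = 9.96
  22+ yr: 0.08 × 86.9 = 6.952
Post-stratified estimate = 81.896 → 81.9%.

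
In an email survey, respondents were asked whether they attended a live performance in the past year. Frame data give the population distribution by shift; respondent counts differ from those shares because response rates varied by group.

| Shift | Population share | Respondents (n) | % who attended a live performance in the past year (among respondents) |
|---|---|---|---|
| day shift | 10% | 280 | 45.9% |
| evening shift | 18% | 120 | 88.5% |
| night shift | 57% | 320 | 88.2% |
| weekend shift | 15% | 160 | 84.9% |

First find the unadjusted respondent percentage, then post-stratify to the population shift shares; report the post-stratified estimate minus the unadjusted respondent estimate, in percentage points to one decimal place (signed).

Naive respondent-only estimate (weights = respondent counts):
  (280/880)×45.9 + (120/880)×88.5 + (320/880)×88.2 + (160/880)×84.9 = 74.1818%
Post-stratifying to population shares instead:
  0.1×45.9 + 0.18×88.5 + 0.57×88.2 + 0.15×84.9 = 83.529%
Difference = 83.529 − 74.1818 = 9.3472 pp.

+9.3 percentage points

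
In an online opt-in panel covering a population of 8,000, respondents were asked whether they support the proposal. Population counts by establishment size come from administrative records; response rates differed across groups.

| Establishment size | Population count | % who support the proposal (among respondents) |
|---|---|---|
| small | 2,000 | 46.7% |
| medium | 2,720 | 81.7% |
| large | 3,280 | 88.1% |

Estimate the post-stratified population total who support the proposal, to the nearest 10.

Apply each group's respondent rate to its population count:
  small: 2,000 × 46.7% = 934
  medium: 2,720 × 81.7% = 2222.24
  large: 3,280 × 88.1% = 2889.68
Estimated total = 6045.92 → 6,050.

6,050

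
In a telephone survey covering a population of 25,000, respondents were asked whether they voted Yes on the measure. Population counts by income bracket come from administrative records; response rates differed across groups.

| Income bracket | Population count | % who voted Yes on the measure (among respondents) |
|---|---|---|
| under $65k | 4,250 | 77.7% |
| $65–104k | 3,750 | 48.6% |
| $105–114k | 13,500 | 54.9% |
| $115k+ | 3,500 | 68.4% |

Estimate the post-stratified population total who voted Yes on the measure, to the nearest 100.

Apply each group's respondent rate to its population count:
  under $65k: 4,250 × 77.7% = 3302.25
  $65–104k: 3,750 × 48.6% = 1822.5
  $105–114k: 13,500 × 54.9% = 7411.5
  $115k+: 3,500 × 68.4% = 2394
Estimated total = 14930.2 → 14,900.

14,900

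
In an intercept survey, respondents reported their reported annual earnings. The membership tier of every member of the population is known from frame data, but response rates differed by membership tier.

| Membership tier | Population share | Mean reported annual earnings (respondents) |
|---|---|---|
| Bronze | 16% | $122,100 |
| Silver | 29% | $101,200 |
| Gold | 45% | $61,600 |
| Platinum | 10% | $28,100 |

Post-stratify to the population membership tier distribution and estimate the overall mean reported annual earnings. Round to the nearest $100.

Each cell contributes population-share × respondent value:
  Bronze: 0.16 × 122,100 = 19,536
  Silver: 0.29 × 101,200 = 29,348
  Gold: 0.45 × 61,600 = 27,720
  Platinum: 0.1 × 28,100 = 2810
Post-stratified estimate = 79,414 → $79,400.

$79,400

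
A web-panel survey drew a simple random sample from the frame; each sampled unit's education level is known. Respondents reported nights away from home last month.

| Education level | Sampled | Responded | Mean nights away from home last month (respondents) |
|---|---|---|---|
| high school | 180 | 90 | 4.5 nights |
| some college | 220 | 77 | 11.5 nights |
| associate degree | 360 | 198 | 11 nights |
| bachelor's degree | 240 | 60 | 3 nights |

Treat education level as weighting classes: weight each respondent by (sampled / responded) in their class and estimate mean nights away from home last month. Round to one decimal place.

Class response rates: high school 90/180 = 50%, some college 77/220 = 35%, associate degree 198/360 = 55%, bachelor's degree 60/240 = 25%.
Inverse-response-rate weighting restores each class to its sampled count, so class totals weight by n_sampled:
  high school: 180 × 4.5 = 810
  some college: 220 × 11.5 = 2530
  associate degree: 360 × 11 = 3960
  bachelor's degree: 240 × 3 = 720
Adjusted estimate = 8020 / 1,000 = 8.02 → 8.0.

8.0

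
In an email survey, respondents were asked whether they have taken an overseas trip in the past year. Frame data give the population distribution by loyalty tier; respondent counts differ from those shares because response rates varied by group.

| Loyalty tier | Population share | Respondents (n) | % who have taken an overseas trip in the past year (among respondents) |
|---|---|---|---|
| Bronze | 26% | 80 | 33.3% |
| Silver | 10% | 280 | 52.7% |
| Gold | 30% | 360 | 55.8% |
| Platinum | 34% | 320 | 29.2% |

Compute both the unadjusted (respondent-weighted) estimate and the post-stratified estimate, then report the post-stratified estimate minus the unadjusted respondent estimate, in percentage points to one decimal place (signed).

-4.5 percentage points

Naive respondent-only estimate (weights = respondent counts):
  (80/1040)×33.3 + (280/1040)×52.7 + (360/1040)×55.8 + (320/1040)×29.2 = 45.05%
Reweighting by population loyalty tier shares:
  0.26×33.3 + 0.1×52.7 + 0.3×55.8 + 0.34×29.2 = 40.596%
Difference = 40.596 − 45.05 = -4.454 pp.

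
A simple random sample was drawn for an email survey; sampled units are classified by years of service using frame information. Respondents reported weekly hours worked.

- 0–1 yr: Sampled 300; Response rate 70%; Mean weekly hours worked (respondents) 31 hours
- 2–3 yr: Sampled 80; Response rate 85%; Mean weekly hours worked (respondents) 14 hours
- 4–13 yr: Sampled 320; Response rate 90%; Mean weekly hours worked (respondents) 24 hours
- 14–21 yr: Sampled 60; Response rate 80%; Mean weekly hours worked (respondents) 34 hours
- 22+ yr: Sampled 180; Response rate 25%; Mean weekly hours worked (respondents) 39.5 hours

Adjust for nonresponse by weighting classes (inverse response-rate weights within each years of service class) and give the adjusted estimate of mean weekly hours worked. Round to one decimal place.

Each respondent's weight = sampled/responded in their class; summing within a class gives n_sampled, so:
  0–1 yr: 300 × 31 = 9300
  2–3 yr: 80 × 14 = 1120
  4–13 yr: 320 × 24 = 7680
  14–21 yr: 60 × 34 = 2040
  22+ yr: 180 × 39.5 = 7110
Adjusted estimate = 27,250 / 940 = 28.9894 → 29.0.

29.0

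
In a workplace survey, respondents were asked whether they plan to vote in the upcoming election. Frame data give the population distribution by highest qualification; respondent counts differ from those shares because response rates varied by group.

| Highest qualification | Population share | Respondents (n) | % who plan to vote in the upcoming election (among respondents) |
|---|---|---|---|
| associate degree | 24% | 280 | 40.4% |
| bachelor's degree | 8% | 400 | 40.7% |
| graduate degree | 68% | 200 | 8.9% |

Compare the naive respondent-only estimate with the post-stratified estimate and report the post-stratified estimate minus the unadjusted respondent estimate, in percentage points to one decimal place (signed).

Without adjustment, the pooled respondent share is:
  (280/880)×40.4 + (400/880)×40.7 + (200/880)×8.9 = 33.3773%
Post-stratifying to population shares instead:
  0.24×40.4 + 0.08×40.7 + 0.68×8.9 = 19.004%
Difference = 19.004 − 33.3773 = -14.3733 pp.

-14.4 percentage points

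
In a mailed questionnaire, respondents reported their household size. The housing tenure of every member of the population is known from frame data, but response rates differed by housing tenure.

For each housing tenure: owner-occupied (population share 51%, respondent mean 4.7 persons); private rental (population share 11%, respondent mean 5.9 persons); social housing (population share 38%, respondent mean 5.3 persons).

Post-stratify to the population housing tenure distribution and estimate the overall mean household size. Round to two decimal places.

Reweight to the known housing tenure distribution:
  owner-occupied: 0.51 × 4.7 = 2.397
  private rental: 0.11 × 5.9 = 0.649
  social housing: 0.38 × 5.3 = 2.014
Post-stratified estimate = 5.06 → 5.06.

5.06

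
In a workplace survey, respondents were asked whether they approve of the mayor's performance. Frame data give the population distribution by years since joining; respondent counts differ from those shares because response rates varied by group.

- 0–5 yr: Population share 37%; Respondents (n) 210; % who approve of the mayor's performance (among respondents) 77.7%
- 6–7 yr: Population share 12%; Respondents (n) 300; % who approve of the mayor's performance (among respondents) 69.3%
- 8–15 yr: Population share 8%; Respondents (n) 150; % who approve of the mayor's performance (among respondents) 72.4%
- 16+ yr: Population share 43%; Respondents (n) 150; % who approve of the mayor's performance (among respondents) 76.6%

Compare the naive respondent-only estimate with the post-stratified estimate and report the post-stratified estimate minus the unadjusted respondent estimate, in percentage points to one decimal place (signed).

+2.4 percentage points

Without adjustment, the pooled respondent share is:
  (210/810)×77.7 + (300/810)×69.3 + (150/810)×72.4 + (150/810)×76.6 = 73.4037%
Post-stratified estimate weights by population shares:
  0.37×77.7 + 0.12×69.3 + 0.08×72.4 + 0.43×76.6 = 75.795%
Difference = 75.795 − 73.4037 = 2.3913 pp.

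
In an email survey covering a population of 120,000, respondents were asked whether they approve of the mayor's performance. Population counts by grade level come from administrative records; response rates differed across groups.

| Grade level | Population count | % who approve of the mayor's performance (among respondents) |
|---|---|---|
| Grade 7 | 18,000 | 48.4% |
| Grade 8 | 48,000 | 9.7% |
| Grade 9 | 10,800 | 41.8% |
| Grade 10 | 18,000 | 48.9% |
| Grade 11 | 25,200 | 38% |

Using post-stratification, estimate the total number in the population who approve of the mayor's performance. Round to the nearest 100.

36,300

Apply each group's respondent rate to its population count:
  Grade 7: 18,000 × 48.4% = 8712
  Grade 8: 48,000 × 9.7% = 4656
  Grade 9: 10,800 × 41.8% = 4514.4
  Grade 10: 18,000 × 48.9% = 8802
  Grade 11: 25,200 × 38% = 9576
Estimated total = 36260.4 → 36,300.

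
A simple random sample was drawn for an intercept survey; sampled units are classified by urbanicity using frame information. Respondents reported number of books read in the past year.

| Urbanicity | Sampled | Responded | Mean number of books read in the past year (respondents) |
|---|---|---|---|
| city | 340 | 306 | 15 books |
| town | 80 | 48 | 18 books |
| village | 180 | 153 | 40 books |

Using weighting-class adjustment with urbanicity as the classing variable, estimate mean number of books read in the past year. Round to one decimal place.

22.9

Class response rates: city 306/340 = 90%, town 48/80 = 60%, village 153/180 = 85%.
Each respondent's weight = sampled/responded in their class; summing within a class gives n_sampled, so:
  city: 340 × 15 = 5100
  town: 80 × 18 = 1440
  village: 180 × 40 = 7200
Adjusted estimate = 13,740 / 600 = 22.9 → 22.9.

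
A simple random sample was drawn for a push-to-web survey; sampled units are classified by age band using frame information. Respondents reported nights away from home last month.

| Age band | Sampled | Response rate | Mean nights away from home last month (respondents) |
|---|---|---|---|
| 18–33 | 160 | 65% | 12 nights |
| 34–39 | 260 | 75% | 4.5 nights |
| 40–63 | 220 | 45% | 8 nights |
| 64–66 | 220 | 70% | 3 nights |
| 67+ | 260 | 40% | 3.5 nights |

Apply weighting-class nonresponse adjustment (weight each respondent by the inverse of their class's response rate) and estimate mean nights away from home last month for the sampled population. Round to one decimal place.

5.7

Inverse-response-rate weighting restores each class to its sampled count, so class totals weight by n_sampled:
  18–33: 160 × 12 = 1920
  34–39: 260 × 4.5 = 1170
  40–63: 220 × 8 = 1760
  64–66: 220 × 3 = 660
  67+: 260 × 3.5 = 910
Adjusted estimate = 6420 / 1,120 = 5.73214 → 5.7.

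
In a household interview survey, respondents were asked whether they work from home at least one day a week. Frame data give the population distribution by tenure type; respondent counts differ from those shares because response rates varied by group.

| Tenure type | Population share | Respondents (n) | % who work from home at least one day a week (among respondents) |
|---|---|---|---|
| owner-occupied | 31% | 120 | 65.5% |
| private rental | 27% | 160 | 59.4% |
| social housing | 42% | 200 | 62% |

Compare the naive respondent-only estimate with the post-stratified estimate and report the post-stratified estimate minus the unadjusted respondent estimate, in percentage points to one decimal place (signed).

Unadjusted (pooled respondent) estimate weights by respondent counts:
  (120/480)×65.5 + (160/480)×59.4 + (200/480)×62 = 62.0083%
Post-stratifying to population shares instead:
  0.31×65.5 + 0.27×59.4 + 0.42×62 = 62.383%
Difference = 62.383 − 62.0083 = 0.3747 pp.

+0.4 percentage points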